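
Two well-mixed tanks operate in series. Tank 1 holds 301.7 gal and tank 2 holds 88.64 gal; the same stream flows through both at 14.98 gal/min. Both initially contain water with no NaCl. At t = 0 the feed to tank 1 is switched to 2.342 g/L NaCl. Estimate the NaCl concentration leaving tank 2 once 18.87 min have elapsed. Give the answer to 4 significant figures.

1.083 g/L

Time constants: τᵢ = Vᵢ/Q for each well-mixed tank.
τ₁ = 301.7/14.98 = 20.1402 min; τ₂ = 88.64/14.98 = 5.91722 min.
Solving the cascade with C₁(0)=C₂(0)=0 gives C₂(t) = C_in[1 − (τ₁ e^(−t/τ₁) − τ₂ e^(−t/τ₂))/(τ₁ − τ₂)].
At t = 18.87: e^(−t/τ₁) = 0.391828, e^(−t/τ₂) = 0.0412132.
C₂ = 2.342·[1 − (20.1402·0.391828 − 5.91722·0.0412132)/(14.2230)] = 2.342·0.462305 = 1.08272 g/L.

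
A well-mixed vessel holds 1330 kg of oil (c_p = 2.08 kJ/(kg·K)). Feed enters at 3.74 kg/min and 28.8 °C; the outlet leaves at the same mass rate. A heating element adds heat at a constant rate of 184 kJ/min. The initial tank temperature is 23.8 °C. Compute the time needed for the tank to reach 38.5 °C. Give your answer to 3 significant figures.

M c_p dT/dt = ṁ c_p (T_in − T) + Q̇.
τ = M/ṁ = 355.61 min; T_ss = T_in + Q̇/(ṁ c_p) = 52.453 °C.
T(t) = T_ss + (T₀ − T_ss) e^(−t/τ). Set T = 38.5:
e^(−t/τ) = (38.5 − 52.453)/(23.8 − 52.453) = 0.48696
t = −355.61 · ln(0.48696) = 255.89 min.

256 min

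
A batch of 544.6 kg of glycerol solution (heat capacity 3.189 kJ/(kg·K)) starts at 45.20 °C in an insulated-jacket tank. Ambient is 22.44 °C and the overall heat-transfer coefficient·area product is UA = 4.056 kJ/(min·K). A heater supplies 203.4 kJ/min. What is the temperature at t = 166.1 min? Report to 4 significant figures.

54.01 °C

M c_p dT/dt = −UA(T − T_amb) + Q̇.
dT/dt = (T_ss − T)/τ with T_ss = T_amb + Q̇/UA = 22.44 + 203.4/4.056 = 72.5879 °C, τ = M c_p/UA = 544.6·3.189/4.056 = 428.188 min.
T approaches T_ss exponentially: T(t) = T_ss + (T₀ − T_ss) e^(−t/τ).
T(166.1) = 72.5879 + (-27.3879)·0.678471 = 54.0060 °C.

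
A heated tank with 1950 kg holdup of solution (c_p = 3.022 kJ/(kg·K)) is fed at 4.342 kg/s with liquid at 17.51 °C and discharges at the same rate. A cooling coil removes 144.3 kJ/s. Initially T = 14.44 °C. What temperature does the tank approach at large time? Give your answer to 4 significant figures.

Unsteady energy balance on the tank contents: M c_p dT/dt = ṁ c_p (T_in − T) − 144.3.
At steady state dT/dt = 0 ⇒ T_ss = T_in − Q̇/(ṁ c_p) = 17.51 − 144.3/(4.342·3.022) = 6.51280 °C.

6.513 °C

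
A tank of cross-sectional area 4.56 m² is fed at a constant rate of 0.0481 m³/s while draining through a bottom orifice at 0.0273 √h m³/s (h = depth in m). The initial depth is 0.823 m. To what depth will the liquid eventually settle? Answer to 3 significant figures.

3.10 m

A dh/dt = Q_in − 0.0273 √h. Steady state requires inflow = outflow:
Q_in = 0.0273 √h_ss ⇒ √h_ss = 0.0481/0.0273 = 1.7619.
h_ss = 1.7619² = 3.1043 m. (Since h₀ = 0.823 m < h_ss, the level will rise toward this value.)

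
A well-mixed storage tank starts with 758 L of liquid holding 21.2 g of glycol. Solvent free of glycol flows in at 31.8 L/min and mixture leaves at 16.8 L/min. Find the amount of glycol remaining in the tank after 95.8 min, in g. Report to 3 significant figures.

Total volume: dV/dt = Q_in − Q_out = 15.000 L/min, so V(t) = 758 + 15.000 t and V(95.8) = 2195.0 L.
Solute balance: dm/dt = 0 − Q_out C = −Q_out m/V(t).
dm/m = −Q_out dt/(V₀ + 15.000 t); integrating gives ln(m/m₀) = −(Q_out/(Q_in−Q_out)) ln(V/V₀).
m = m₀ (V₀/V)^(Q_out/(Q_in−Q_out)) = 21.2 × (758/2195.0)^(1.1200) = 6.4440 g.

6.44 g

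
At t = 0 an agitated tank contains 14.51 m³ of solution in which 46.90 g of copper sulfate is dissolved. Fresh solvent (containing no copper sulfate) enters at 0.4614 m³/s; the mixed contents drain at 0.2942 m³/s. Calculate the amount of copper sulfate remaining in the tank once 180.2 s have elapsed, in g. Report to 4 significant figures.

Let m(t) be the amount of copper sulfate. Volume: V(t) = V₀ + (Q_in − Q_out) t = 14.51 + 0.167200 t; V(180.2) = 44.6394 m³.
No copper sulfate enters, so dm/dt = −Q_out · (m/V).
Separate: dm/m = −Q_out dt/V(t) ⇒ ln(m/m₀) = −(Q_out/(Q_in−Q_out)) ln(V/V₀).
m = m₀ (V₀/V)^(Q_out/(Q_in−Q_out)) = 46.90 × (14.51/44.6394)^(1.75957) = 6.49251 g.

6.493 g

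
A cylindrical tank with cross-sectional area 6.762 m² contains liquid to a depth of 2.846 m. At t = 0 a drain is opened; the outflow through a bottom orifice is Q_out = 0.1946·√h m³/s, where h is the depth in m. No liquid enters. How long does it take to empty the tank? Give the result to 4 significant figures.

117.2 s

Accumulation of liquid (constant cross-section A): A dh/dt = −0.1946 √h.
This is separable: 2 d(√h)/dt = −0.1946/A, so √h = √h₀ − (0.1946/(2A)) t.
Tank is empty when √h = 0: t_empty = 2A√h₀/0.1946.
t_empty = 2·6.762·√2.846/0.1946 = 13.5240·1.68701/0.1946 = 117.241 s.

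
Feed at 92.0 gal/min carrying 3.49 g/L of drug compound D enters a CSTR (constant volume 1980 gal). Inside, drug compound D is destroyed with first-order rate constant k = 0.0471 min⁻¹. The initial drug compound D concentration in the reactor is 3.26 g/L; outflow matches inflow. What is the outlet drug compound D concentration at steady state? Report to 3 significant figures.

1.73 g/L

V dC/dt = Q(C_in − C) − k V C.
At steady state: 0 = Q C_in − (Q + kV) C_ss, so C_ss = Q C_in/(Q + kV).
C_ss = 92.0·3.49/(92.0 + 0.0471·1980) = 321.08/185.26 = 1.7332 g/L.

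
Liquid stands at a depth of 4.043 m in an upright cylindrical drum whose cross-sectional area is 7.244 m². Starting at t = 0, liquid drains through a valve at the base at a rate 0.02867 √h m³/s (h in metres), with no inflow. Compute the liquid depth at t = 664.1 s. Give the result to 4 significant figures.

Unsteady balance on liquid volume: A dh/dt = −0.02867 √h.
∫ h^(−1/2) dh = −(0.02867/A) ∫ dt, giving 2√h = 2√h₀ − (0.02867/A) t.
√h = √4.043 − 0.02867·664.1/(2·7.244) = 2.01072 − 1.31417 = 0.696548.
h = 0.696548² = 0.485179 m.

0.4852 m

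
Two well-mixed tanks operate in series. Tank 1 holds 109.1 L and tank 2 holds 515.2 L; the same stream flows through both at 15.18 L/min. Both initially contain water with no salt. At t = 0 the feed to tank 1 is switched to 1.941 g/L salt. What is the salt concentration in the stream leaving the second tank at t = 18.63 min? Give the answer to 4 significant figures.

Time constants: τᵢ = Vᵢ/Q for each well-mixed tank.
τ₁ = 109.1/15.18 = 7.18709 min; τ₂ = 515.2/15.18 = 33.9394 min.
Tank 1: C₁ = C_in(1 − e^(−t/τ₁)). Tank 2 (τ₁ ≠ τ₂): C₂ = C_in[1 − (τ₁ e^(−t/τ₁) − τ₂ e^(−t/τ₂))/(τ₁ − τ₂)].
At t = 18.63: e^(−t/τ₁) = 0.0748590, e^(−t/τ₂) = 0.577573.
C₂ = 1.941·[1 − (7.18709·0.0748590 − 33.9394·0.577573)/(-26.7523)] = 1.941·0.287371 = 0.557787 g/L.

0.5578 g/L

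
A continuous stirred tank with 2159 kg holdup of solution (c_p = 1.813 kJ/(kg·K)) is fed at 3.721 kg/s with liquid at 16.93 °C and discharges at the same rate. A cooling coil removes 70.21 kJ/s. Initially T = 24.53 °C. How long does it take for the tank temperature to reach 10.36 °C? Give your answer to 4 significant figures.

897.0 s

Energy balance: M c_p dT/dt = ṁ c_p (T_in − T) − 70.21.
τ = M/ṁ = 580.220 s; T_ss = T_in − Q̇/(ṁ c_p) = 6.52262 °C.
T(t) = T_ss + (T₀ − T_ss) e^(−t/τ). Set T = 10.36:
e^(−t/τ) = (10.36 − 6.52262)/(24.53 − 6.52262) = 0.213100
t = −580.220 · ln(0.213100) = 897.016 s.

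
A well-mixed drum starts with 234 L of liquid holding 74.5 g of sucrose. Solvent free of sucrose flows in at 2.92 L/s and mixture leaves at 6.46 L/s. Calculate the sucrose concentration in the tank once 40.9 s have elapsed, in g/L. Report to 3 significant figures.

0.144 g/L

Total volume: dV/dt = Q_in − Q_out = -3.5400 L/s, so V(t) = 234 − 3.5400 t and V(40.9) = 89.214 L.
Solute balance: dm/dt = 0 − Q_out C = −Q_out m/V(t).
dm/m = −Q_out dt/(V₀ − 3.5400 t); integrating gives ln(m/m₀) = −(Q_out/(Q_in−Q_out)) ln(V/V₀).
m = m₀ (V₀/V)^(Q_out/(Q_in−Q_out)) = 74.5 × (234/89.214)^(-1.8249) = 12.821 g.
C = m/V = 12.821/89.214 = 0.14372 g/L.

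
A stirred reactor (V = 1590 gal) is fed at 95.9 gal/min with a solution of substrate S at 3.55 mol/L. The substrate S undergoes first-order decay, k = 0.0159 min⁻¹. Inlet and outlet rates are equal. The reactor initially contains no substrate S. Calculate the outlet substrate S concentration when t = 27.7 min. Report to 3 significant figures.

2.47 mol/L

V dC/dt = Q(C_in − C) − k V C.
dC/dt = (Q/V) C_in − (Q/V + k) C; effective rate a = Q/V + k = 0.060314 + 0.0159 = 0.076214 min⁻¹.
C_ss = Q C_in/(Q + kV) = 2.8094 mol/L; C(t) = C_ss + (C₀ − C_ss) e^(−a t).
C(27.7) = 2.8094 + (-2.8094)·e^(−0.076214·27.7) = 2.8094 + (-2.8094)·0.12110 = 2.4692 mol/L.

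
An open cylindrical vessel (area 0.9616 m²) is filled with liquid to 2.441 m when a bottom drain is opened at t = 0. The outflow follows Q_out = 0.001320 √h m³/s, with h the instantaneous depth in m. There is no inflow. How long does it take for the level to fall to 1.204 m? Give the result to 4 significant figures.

677.6 s

With no inflow, A dh/dt = −0.001320 √h.
∫ h^(−1/2) dh = −(0.001320/A) ∫ dt, giving 2√h = 2√h₀ − (0.001320/A) t.
t = 2A(√h₀ − √h)/0.001320 = 2·0.9616·(√2.441 − √1.204)/0.001320
  = 1.92320 × (1.56237 − 1.09727) / 0.001320 = 677.638 s.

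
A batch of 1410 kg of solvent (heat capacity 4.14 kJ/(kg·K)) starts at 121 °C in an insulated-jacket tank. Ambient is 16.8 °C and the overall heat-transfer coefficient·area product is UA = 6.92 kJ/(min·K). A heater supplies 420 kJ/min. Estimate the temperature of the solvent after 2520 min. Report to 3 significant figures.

79.7 °C

Unsteady energy balance on the tank contents: M c_p dT/dt = −UA(T − T_amb) + Q̇.
dT/dt = (T_ss − T)/τ with T_ss = T_amb + Q̇/UA = 16.8 + 420/6.92 = 77.494 °C, τ = M c_p/UA = 1410·4.14/6.92 = 843.55 min.
Solution: T(t) = T_ss + (T₀ − T_ss) e^(−t/τ).
T(2520) = 77.494 + (43.506)·0.050421 = 79.687 °C.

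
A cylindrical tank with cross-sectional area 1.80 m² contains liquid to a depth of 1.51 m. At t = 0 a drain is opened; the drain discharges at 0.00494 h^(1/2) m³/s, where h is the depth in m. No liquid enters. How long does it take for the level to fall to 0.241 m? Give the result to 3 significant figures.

A dh/dt = −Q_out = −0.00494 √h.
This is separable: 2 d(√h)/dt = −0.00494/A, so √h = √h₀ − (0.00494/(2A)) t.
t = 2A(√h₀ − √h)/0.00494 = 2·1.80·(√1.51 − √0.241)/0.00494
  = 3.6000 × (1.2288 − 0.49092) / 0.00494 = 537.74 s.

538 s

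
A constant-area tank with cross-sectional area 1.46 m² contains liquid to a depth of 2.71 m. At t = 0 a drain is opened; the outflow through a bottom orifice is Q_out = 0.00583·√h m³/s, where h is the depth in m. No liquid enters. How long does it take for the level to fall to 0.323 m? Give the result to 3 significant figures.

Mass balance (ρ constant): A dh/dt = −0.00583 √h.
This is separable: 2 d(√h)/dt = −0.00583/A, so √h = √h₀ − (0.00583/(2A)) t.
t = 2A(√h₀ − √h)/0.00583 = 2·1.46·(√2.71 − √0.323)/0.00583
  = 2.9200 × (1.6462 − 0.56833) / 0.00583 = 539.86 s.

540 s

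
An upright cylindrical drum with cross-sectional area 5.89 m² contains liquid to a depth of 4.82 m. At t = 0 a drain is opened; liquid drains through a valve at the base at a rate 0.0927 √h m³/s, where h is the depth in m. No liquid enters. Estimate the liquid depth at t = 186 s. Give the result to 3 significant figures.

0.535 m

With no inflow, A dh/dt = −0.0927 √h.
Separate and integrate: 2(√h − √h₀) = −(0.0927/A) t.
√h = √4.82 − 0.0927·186/(2·5.89) = 2.1954 − 1.4637 = 0.73177.
h = 0.73177² = 0.53548 m.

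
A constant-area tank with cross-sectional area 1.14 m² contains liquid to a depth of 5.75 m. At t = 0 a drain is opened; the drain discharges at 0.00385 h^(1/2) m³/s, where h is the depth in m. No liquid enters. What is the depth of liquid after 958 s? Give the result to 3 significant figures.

With no inflow, A dh/dt = −0.00385 √h.
∫ h^(−1/2) dh = −(0.00385/A) ∫ dt, giving 2√h = 2√h₀ − (0.00385/A) t.
√h = √5.75 − 0.00385·958/(2·1.14) = 2.3979 − 1.6177 = 0.78024.
h = 0.78024² = 0.60877 m.

0.609 m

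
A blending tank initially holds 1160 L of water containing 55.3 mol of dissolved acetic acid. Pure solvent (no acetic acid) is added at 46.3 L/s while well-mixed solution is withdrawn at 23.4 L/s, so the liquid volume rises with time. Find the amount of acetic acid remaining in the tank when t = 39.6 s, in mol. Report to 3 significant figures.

30.6 mol

Total volume: dV/dt = Q_in − Q_out = 22.900 L/s, so V(t) = 1160 + 22.900 t and V(39.6) = 2066.8 L.
Species balance (pure solvent in): dm/dt = −Q_out · m/V(t).
Separate: dm/m = −Q_out dt/V(t) ⇒ ln(m/m₀) = −(Q_out/(Q_in−Q_out)) ln(V/V₀).
m = m₀ (V₀/V)^(Q_out/(Q_in−Q_out)) = 55.3 × (1160/2066.8)^(1.0218) = 30.648 mol.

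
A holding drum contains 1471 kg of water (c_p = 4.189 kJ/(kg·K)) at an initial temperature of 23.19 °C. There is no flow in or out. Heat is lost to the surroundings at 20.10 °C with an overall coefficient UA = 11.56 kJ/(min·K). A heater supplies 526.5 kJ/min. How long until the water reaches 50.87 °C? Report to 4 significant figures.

M c_p dT/dt = −UA(T − T_amb) + Q̇.
τ = M c_p/UA = 533.047 min; T_ss = T_amb + Q̇/UA = 20.10 + 526.5/11.56 = 65.6450 °C.
T(t) = T_ss + (T₀ − T_ss)e^(−t/τ); set T = 50.87:
t = −τ ln[(T − T_ss)/(T₀ − T_ss)] = −533.047 · ln(0.348015) = 562.635 min.

562.6 min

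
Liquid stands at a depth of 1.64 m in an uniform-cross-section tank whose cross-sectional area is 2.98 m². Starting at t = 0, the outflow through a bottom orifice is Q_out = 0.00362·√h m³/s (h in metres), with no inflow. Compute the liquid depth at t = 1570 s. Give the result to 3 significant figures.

0.107 m

With no inflow, A dh/dt = −0.00362 √h.
∫ h^(−1/2) dh = −(0.00362/A) ∫ dt, giving 2√h = 2√h₀ − (0.00362/A) t.
√h = √1.64 − 0.00362·1570/(2·2.98) = 1.2806 − 0.95359 = 0.32703.
h = 0.32703² = 0.10695 m.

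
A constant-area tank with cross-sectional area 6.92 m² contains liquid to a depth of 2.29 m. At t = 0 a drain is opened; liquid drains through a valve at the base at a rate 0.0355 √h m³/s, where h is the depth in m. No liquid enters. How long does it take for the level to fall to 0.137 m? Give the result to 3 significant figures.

A dh/dt = −Q_out = −0.0355 √h.
Separate and integrate: 2(√h − √h₀) = −(0.0355/A) t.
t = 2A(√h₀ − √h)/0.0355 = 2·6.92·(√2.29 − √0.137)/0.0355
  = 13.840 × (1.5133 − 0.37014) / 0.0355 = 445.66 s.

446 s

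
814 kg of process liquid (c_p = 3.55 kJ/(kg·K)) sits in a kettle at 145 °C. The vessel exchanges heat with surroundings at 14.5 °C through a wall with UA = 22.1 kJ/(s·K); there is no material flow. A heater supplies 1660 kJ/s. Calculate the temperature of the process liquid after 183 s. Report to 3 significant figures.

Energy balance: M c_p dT/dt = −UA(T − T_amb) + Q̇.
dT/dt = (T_ss − T)/τ with T_ss = T_amb + Q̇/UA = 14.5 + 1660/22.1 = 89.613 °C, τ = M c_p/UA = 814·3.55/22.1 = 130.76 s.
This is linear first-order; T(t) = T_ss + (T₀ − T_ss) e^(−t/τ).
T(183) = 89.613 + (55.387)·0.24671 = 103.28 °C.

103 °C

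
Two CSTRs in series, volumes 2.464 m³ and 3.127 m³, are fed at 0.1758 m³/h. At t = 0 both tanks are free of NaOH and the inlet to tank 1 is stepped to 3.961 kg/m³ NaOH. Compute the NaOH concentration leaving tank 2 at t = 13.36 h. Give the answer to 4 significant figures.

0.8210 kg/m³

Time constants: τᵢ = Vᵢ/Q for each well-mixed tank.
τ₁ = 2.464/0.1758 = 14.0159 h; τ₂ = 3.127/0.1758 = 17.7873 h.
Tank 1: C₁ = C_in(1 − e^(−t/τ₁)). Tank 2 (τ₁ ≠ τ₂): C₂ = C_in[1 − (τ₁ e^(−t/τ₁) − τ₂ e^(−t/τ₂))/(τ₁ − τ₂)].
At t = 13.36: e^(−t/τ₁) = 0.385505, e^(−t/τ₂) = 0.471847.
C₂ = 3.961·[1 − (14.0159·0.385505 − 17.7873·0.471847)/(-3.77133)] = 3.961·0.207266 = 0.820979 kg/m³.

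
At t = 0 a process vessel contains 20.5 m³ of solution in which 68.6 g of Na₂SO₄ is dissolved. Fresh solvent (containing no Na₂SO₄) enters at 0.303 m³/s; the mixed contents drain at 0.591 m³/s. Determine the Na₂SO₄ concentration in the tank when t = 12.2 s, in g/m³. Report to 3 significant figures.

Let m(t) be the amount of Na₂SO₄. Volume: V(t) = V₀ + (Q_in − Q_out) t = 20.5 − 0.28800 t; V(12.2) = 16.986 m³.
Species balance (pure solvent in): dm/dt = −Q_out · m/V(t).
Separate: dm/m = −Q_out dt/V(t) ⇒ ln(m/m₀) = −(Q_out/(Q_in−Q_out)) ln(V/V₀).
m = m₀ (V₀/V)^(Q_out/(Q_in−Q_out)) = 68.6 × (20.5/16.986)^(-2.0521) = 46.641 g.
C = m/V = 46.641/16.986 = 2.7458 g/m³.

2.75 g/m³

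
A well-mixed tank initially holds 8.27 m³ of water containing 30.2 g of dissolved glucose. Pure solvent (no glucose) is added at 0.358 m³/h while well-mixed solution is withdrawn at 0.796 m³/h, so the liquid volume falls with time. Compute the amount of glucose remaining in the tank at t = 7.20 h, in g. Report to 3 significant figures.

Total volume: dV/dt = Q_in − Q_out = -0.43800 m³/h, so V(t) = 8.27 − 0.43800 t and V(7.20) = 5.1164 m³.
Solute balance: dm/dt = 0 − Q_out C = −Q_out m/V(t).
dm/m = −Q_out dt/(V₀ − 0.43800 t); integrating gives ln(m/m₀) = −(Q_out/(Q_in−Q_out)) ln(V/V₀).
m = m₀ (V₀/V)^(Q_out/(Q_in−Q_out)) = 30.2 × (8.27/5.1164)^(-1.8174) = 12.619 g.

12.6 g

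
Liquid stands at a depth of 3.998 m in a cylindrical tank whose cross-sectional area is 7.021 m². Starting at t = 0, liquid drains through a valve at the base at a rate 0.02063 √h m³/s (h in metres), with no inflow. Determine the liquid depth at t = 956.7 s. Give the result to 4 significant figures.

0.3528 m

A dh/dt = −Q_out = −0.02063 √h.
∫ h^(−1/2) dh = −(0.02063/A) ∫ dt, giving 2√h = 2√h₀ − (0.02063/A) t.
√h = √3.998 − 0.02063·956.7/(2·7.021) = 1.99950 − 1.40555 = 0.593951.
h = 0.593951² = 0.352778 m.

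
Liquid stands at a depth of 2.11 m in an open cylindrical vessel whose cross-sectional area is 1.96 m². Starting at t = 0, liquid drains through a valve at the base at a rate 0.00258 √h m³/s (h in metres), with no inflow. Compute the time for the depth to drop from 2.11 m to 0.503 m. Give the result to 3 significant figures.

1130 s

Volume balance on the tank: A dh/dt = −0.00258 √h.
This is separable: 2 d(√h)/dt = −0.00258/A, so √h = √h₀ − (0.00258/(2A)) t.
t = 2A(√h₀ − √h)/0.00258 = 2·1.96·(√2.11 − √0.503)/0.00258
  = 3.9200 × (1.4526 − 0.70922) / 0.00258 = 1129.4 s.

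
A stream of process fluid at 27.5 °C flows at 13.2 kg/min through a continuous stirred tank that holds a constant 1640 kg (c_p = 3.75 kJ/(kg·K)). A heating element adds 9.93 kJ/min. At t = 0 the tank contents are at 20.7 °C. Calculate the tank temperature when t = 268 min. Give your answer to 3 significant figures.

26.9 °C

M c_p dT/dt = ṁ c_p (T_in − T) + Q̇.
τ = M/ṁ = 124.24 min; T_ss = T_in + Q̇/(ṁ c_p) = 27.5 + 9.93/(13.2·3.75) = 27.701 °C.
Solution: T(t) = T_ss + (T₀ − T_ss) e^(−t/τ).
T(268) = 27.701 + (-7.0006)·e^(−268/124.24) = 27.701 + (-7.0006)·0.11566 = 26.891 °C.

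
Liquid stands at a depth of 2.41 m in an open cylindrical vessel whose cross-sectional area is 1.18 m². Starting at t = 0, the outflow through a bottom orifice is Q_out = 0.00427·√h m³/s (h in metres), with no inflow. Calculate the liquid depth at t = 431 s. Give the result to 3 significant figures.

Mass balance (ρ constant): A dh/dt = −0.00427 √h.
Separate and integrate: 2(√h − √h₀) = −(0.00427/A) t.
√h = √2.41 − 0.00427·431/(2·1.18) = 1.5524 − 0.77982 = 0.77260.
h = 0.77260² = 0.59691 m.

0.597 m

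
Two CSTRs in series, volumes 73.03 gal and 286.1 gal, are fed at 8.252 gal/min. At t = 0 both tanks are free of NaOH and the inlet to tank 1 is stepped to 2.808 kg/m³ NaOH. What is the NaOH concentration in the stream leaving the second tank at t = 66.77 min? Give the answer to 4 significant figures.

2.259 kg/m³

Each tank obeys Vᵢ dCᵢ/dt = Q(Cᵢ₋₁ − Cᵢ), so τᵢ = Vᵢ/Q.
τ₁ = 73.03/8.252 = 8.84998 min; τ₂ = 286.1/8.252 = 34.6704 min.
Solving the cascade with C₁(0)=C₂(0)=0 gives C₂(t) = C_in[1 − (τ₁ e^(−t/τ₁) − τ₂ e^(−t/τ₂))/(τ₁ − τ₂)].
At t = 66.77: e^(−t/τ₁) = 0.000528931, e^(−t/τ₂) = 0.145752.
C₂ = 2.808·[1 − (8.84998·0.000528931 − 34.6704·0.145752)/(-25.8204)] = 2.808·0.804473 = 2.25896 kg/m³.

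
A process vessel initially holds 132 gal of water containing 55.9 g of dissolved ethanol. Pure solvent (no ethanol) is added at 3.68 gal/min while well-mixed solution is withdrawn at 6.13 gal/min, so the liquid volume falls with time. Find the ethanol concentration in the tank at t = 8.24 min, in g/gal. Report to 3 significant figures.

Let m(t) be the amount of ethanol. Volume: V(t) = V₀ + (Q_in − Q_out) t = 132 − 2.4500 t; V(8.24) = 111.81 gal.
Solute balance: dm/dt = 0 − Q_out C = −Q_out m/V(t).
Separate: dm/m = −Q_out dt/V(t) ⇒ ln(m/m₀) = −(Q_out/(Q_in−Q_out)) ln(V/V₀).
m = m₀ (V₀/V)^(Q_out/(Q_in−Q_out)) = 55.9 × (132/111.81)^(-2.5020) = 36.902 g.
C = m/V = 36.902/111.81 = 0.33004 g/gal.

0.330 g/gal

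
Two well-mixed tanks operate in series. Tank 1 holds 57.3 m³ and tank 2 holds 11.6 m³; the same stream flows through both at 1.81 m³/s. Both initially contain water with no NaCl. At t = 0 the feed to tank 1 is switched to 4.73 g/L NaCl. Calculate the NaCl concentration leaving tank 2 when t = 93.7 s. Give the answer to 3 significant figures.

Each tank obeys Vᵢ dCᵢ/dt = Q(Cᵢ₋₁ − Cᵢ), so τᵢ = Vᵢ/Q.
τ₁ = 57.3/1.81 = 31.657 s; τ₂ = 11.6/1.81 = 6.4088 s.
Solving the cascade with C₁(0)=C₂(0)=0 gives C₂(t) = C_in[1 − (τ₁ e^(−t/τ₁) − τ₂ e^(−t/τ₂))/(τ₁ − τ₂)].
At t = 93.7: e^(−t/τ₁) = 0.051829, e^(−t/τ₂) = 4.4712e-07.
C₂ = 4.73·[1 − (31.657·0.051829 − 6.4088·4.4712e-07)/(25.249)] = 4.73·0.93502 = 4.4226 g/L.

4.42 g/L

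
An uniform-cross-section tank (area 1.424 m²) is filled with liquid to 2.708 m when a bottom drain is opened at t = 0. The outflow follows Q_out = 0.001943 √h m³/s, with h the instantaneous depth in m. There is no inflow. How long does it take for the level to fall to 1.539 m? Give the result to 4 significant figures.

593.7 s

A dh/dt = −Q_out = −0.001943 √h.
This is separable: 2 d(√h)/dt = −0.001943/A, so √h = √h₀ − (0.001943/(2A)) t.
t = 2A(√h₀ − √h)/0.001943 = 2·1.424·(√2.708 − √1.539)/0.001943
  = 2.84800 × (1.64560 − 1.24056) / 0.001943 = 593.691 s.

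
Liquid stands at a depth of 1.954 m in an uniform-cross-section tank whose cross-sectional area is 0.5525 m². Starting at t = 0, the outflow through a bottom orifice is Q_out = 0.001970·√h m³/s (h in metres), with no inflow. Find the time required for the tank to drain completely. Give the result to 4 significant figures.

A dh/dt = −Q_out = −0.001970 √h.
Separate and integrate: 2(√h − √h₀) = −(0.001970/A) t.
Set h = 0: 2√h₀ = (0.001970/A) t_empty ⇒ t_empty = 2A√h₀/0.001970.
t_empty = 2·0.5525·√1.954/0.001970 = 1.10500·1.39786/0.001970 = 784.076 s.

784.1 s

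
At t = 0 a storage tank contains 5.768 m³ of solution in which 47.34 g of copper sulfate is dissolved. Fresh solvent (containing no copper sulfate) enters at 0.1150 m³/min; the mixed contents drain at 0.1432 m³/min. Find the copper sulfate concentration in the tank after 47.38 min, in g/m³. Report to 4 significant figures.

Let m(t) be the amount of copper sulfate. Volume: V(t) = V₀ + (Q_in − Q_out) t = 5.768 − 0.0282000 t; V(47.38) = 4.43188 m³.
No copper sulfate enters, so dm/dt = −Q_out · (m/V).
dm/m = −Q_out dt/(V₀ − 0.0282000 t); integrating gives ln(m/m₀) = −(Q_out/(Q_in−Q_out)) ln(V/V₀).
m = m₀ (V₀/V)^(Q_out/(Q_in−Q_out)) = 47.34 × (5.768/4.43188)^(-5.07801) = 12.4198 g.
C = m/V = 12.4198/4.43188 = 2.80239 g/m³.

2.802 g/m³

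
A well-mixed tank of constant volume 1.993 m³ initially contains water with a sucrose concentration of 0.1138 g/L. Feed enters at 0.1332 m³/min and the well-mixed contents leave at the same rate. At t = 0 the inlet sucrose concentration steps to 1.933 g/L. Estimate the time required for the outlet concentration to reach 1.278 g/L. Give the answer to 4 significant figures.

15.28 min

Species balance: V dC/dt = Q(C_in − C) ⇒ τ = V/Q = 14.9625 min.
C(t) = C_in + (C₀ − C_in) e^(−t/τ). Set C = 1.278 and solve for t:
e^(−t/τ) = (C − C_in)/(C₀ − C_in) = (1.278 − 1.933)/(0.1138 − 1.933) = 0.360048
t = −τ ln(…) = 14.9625 × 1.02152 = 15.2844 min.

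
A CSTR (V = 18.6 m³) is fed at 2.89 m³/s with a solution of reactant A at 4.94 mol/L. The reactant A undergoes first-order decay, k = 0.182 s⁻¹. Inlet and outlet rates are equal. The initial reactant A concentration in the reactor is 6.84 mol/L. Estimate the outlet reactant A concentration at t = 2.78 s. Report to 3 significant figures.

Species balance: V dC/dt = Q C_in − Q C − k V C.
dC/dt = (Q/V) C_in − (Q/V + k) C; effective rate a = Q/V + k = 0.15538 + 0.182 = 0.33738 s⁻¹.
C_ss = Q C_in/(Q + kV) = 2.2751 mol/L; C(t) = C_ss + (C₀ − C_ss) e^(−a t).
C(2.78) = 2.2751 + (4.5649)·e^(−0.33738·2.78) = 2.2751 + (4.5649)·0.39145 = 4.0620 mol/L.

4.06 mol/L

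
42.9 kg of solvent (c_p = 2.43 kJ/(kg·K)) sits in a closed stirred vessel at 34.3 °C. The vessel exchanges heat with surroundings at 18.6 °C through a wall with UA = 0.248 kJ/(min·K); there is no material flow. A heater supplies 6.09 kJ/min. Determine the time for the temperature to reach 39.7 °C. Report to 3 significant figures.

396 min

M c_p dT/dt = −UA(T − T_amb) + Q̇.
τ = M c_p/UA = 420.35 min; T_ss = T_amb + Q̇/UA = 18.6 + 6.09/0.248 = 43.156 °C.
T(t) = T_ss + (T₀ − T_ss)e^(−t/τ); set T = 39.7:
t = −τ ln[(T − T_ss)/(T₀ − T_ss)] = −420.35 · ln(0.39027) = 395.51 min.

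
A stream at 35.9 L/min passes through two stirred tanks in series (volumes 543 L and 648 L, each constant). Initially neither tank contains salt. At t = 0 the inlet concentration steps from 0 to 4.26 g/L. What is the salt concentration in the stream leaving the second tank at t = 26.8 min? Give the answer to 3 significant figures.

Time constants: τᵢ = Vᵢ/Q for each well-mixed tank.
τ₁ = 543/35.9 = 15.125 min; τ₂ = 648/35.9 = 18.050 min.
Tank 1: C₁ = C_in(1 − e^(−t/τ₁)). Tank 2 (τ₁ ≠ τ₂): C₂ = C_in[1 − (τ₁ e^(−t/τ₁) − τ₂ e^(−t/τ₂))/(τ₁ − τ₂)].
At t = 26.8: e^(−t/τ₁) = 0.17002, e^(−t/τ₂) = 0.22656.
C₂ = 4.26·[1 − (15.125·0.17002 − 18.050·0.22656)/(-2.9248)] = 4.26·0.48104 = 2.0492 g/L.

2.05 g/L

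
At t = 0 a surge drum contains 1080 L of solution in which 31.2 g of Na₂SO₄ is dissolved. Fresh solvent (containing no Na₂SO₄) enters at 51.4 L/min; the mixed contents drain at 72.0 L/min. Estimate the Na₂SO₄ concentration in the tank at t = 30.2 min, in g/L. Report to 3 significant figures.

Let m(t) be the amount of Na₂SO₄. Volume: V(t) = V₀ + (Q_in − Q_out) t = 1080 − 20.600 t; V(30.2) = 457.88 L.
Solute balance: dm/dt = 0 − Q_out C = −Q_out m/V(t).
Separate: dm/m = −Q_out dt/V(t) ⇒ ln(m/m₀) = −(Q_out/(Q_in−Q_out)) ln(V/V₀).
m = m₀ (V₀/V)^(Q_out/(Q_in−Q_out)) = 31.2 × (1080/457.88)^(-3.4951) = 1.5546 g.
C = m/V = 1.5546/457.88 = 0.0033952 g/L.

0.00340 g/L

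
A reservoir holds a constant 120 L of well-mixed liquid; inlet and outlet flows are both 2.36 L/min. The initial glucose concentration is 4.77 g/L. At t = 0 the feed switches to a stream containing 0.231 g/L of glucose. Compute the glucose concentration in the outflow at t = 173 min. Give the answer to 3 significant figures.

0.382 g/L

Unsteady species balance (constant V, well mixed): V dC/dt = Q(C_in − C).
Rewrite as dC/dt + C/τ = C_in/τ, τ = V/Q = 50.847 min.
C approaches C_in exponentially: C(t) = C_in + (C₀ − C_in) e^(−t/τ).
C(173) = 0.231 + (4.77 − 0.231)·e^(−173/50.847) = 0.231 + (4.5390)·0.033295 = 0.38213 g/L.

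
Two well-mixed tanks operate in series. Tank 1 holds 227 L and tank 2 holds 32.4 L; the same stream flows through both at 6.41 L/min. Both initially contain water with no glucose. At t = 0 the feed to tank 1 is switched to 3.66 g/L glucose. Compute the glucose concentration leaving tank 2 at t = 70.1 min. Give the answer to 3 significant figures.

Each tank obeys Vᵢ dCᵢ/dt = Q(Cᵢ₋₁ − Cᵢ), so τᵢ = Vᵢ/Q.
τ₁ = 227/6.41 = 35.413 min; τ₂ = 32.4/6.41 = 5.0546 min.
Solving the cascade with C₁(0)=C₂(0)=0 gives C₂(t) = C_in[1 − (τ₁ e^(−t/τ₁) − τ₂ e^(−t/τ₂))/(τ₁ − τ₂)].
At t = 70.1: e^(−t/τ₁) = 0.13814, e^(−t/τ₂) = 9.4834e-07.
C₂ = 3.66·[1 − (35.413·0.13814 − 5.0546·9.4834e-07)/(30.359)] = 3.66·0.83886 = 3.0702 g/L.

3.07 g/L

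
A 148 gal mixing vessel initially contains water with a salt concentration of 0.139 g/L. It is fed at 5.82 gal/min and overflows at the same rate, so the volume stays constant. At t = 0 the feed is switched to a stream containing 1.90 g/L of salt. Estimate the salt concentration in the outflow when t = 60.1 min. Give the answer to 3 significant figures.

1.73 g/L

Species balance on the tank: V dC/dt = Q(C_in − C).
Rewrite as dC/dt + C/τ = C_in/τ, τ = V/Q = 25.430 min.
C approaches C_in exponentially: C(t) = C_in + (C₀ − C_in) e^(−t/τ).
C(60.1) = 1.90 + (0.139 − 1.90)·e^(−60.1/25.430) = 1.90 + (-1.7610)·0.094101 = 1.7343 g/L.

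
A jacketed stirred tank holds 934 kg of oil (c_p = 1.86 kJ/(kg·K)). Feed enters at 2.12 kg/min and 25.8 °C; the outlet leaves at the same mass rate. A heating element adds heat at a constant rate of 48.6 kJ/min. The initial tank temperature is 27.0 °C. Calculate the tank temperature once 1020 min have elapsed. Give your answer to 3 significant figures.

37.0 °C

First-law balance (no shaft work): M c_p dT/dt = ṁ c_p (T_in − T) + 48.6.
τ = M/ṁ = 440.57 min; T_ss = T_in + Q̇/(ṁ c_p) = 25.8 + 48.6/(2.12·1.86) = 38.125 °C.
This is linear first-order; T(t) = T_ss + (T₀ − T_ss) e^(−t/τ).
T(1020) = 38.125 + (-11.125)·e^(−1020/440.57) = 38.125 + (-11.125)·0.098746 = 37.026 °C.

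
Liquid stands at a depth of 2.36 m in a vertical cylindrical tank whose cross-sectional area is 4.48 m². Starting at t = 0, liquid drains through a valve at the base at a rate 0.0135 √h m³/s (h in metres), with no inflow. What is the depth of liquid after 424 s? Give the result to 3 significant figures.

0.805 m

With no inflow, A dh/dt = −0.0135 √h.
Separate and integrate: 2(√h − √h₀) = −(0.0135/A) t.
√h = √2.36 − 0.0135·424/(2·4.48) = 1.5362 − 0.63884 = 0.89739.
h = 0.89739² = 0.80531 m.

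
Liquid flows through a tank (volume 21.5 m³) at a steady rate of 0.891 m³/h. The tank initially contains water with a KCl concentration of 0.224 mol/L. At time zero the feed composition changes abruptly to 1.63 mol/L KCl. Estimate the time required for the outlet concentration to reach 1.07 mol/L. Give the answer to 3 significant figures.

Species balance: V dC/dt = Q(C_in − C) ⇒ τ = V/Q = 24.130 h.
C(t) = C_in + (C₀ − C_in) e^(−t/τ). Set C = 1.07 and solve for t:
e^(−t/τ) = (C − C_in)/(C₀ − C_in) = (1.07 − 1.63)/(0.224 − 1.63) = 0.39829
t = −τ ln(…) = 24.130 × 0.92057 = 22.213 h.

22.2 h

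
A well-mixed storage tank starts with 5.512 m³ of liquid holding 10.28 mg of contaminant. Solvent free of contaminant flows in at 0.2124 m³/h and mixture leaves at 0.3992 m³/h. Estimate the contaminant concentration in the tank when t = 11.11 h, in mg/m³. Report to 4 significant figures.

Let m(t) be the amount of contaminant. Volume: V(t) = V₀ + (Q_in − Q_out) t = 5.512 − 0.186800 t; V(11.11) = 3.43665 m³.
Species balance (pure solvent in): dm/dt = −Q_out · m/V(t).
dm/m = −Q_out dt/(V₀ − 0.186800 t); integrating gives ln(m/m₀) = −(Q_out/(Q_in−Q_out)) ln(V/V₀).
m = m₀ (V₀/V)^(Q_out/(Q_in−Q_out)) = 10.28 × (5.512/3.43665)^(-2.13704) = 3.74566 mg.
C = m/V = 3.74566/3.43665 = 1.08991 mg/m³.

1.090 mg/m³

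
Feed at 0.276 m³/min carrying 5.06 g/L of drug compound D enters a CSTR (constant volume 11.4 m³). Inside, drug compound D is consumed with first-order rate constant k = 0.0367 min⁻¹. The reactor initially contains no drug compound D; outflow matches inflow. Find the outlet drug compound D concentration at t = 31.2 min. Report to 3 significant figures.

Species balance: V dC/dt = Q C_in − Q C − k V C.
This is linear with rate a = Q/V + k = 0.060911 min⁻¹.
C_ss = Q C_in/(Q + kV) = 2.0112 g/L; C(t) = C_ss + (C₀ − C_ss) e^(−a t).
C(31.2) = 2.0112 + (-2.0112)·e^(−0.060911·31.2) = 2.0112 + (-2.0112)·0.14951 = 1.7105 g/L.

1.71 g/L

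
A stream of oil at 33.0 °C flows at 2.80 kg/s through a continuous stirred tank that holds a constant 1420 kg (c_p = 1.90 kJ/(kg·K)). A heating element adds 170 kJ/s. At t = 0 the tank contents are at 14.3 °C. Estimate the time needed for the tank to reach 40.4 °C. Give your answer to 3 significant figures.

367 s

Energy balance: M c_p dT/dt = ṁ c_p (T_in − T) + 170.
τ = M/ṁ = 507.14 s; T_ss = T_in + Q̇/(ṁ c_p) = 64.955 °C.
T(t) = T_ss + (T₀ − T_ss) e^(−t/τ). Set T = 40.4:
e^(−t/τ) = (40.4 − 64.955)/(14.3 − 64.955) = 0.48475
t = −507.14 · ln(0.48475) = 367.23 s.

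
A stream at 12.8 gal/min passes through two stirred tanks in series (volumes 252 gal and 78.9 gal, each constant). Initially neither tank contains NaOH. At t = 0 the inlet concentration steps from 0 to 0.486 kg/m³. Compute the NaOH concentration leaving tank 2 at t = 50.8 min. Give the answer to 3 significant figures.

0.432 kg/m³

Species balance on tank i: dCᵢ/dt = (Cᵢ₋₁ − Cᵢ)/τᵢ with τᵢ = Vᵢ/Q.
τ₁ = 252/12.8 = 19.688 min; τ₂ = 78.9/12.8 = 6.1641 min.
Tank 1: C₁ = C_in(1 − e^(−t/τ₁)). Tank 2 (τ₁ ≠ τ₂): C₂ = C_in[1 − (τ₁ e^(−t/τ₁) − τ₂ e^(−t/τ₂))/(τ₁ − τ₂)].
At t = 50.8: e^(−t/τ₁) = 0.075750, e^(−t/τ₂) = 0.00026354.
C₂ = 0.486·[1 − (19.688·0.075750 − 6.1641·0.00026354)/(13.523)] = 0.486·0.88984 = 0.43246 kg/m³.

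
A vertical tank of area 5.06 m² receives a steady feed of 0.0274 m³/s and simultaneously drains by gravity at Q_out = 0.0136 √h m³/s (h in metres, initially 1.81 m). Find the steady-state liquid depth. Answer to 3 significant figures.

4.06 m

Level balance: A dh/dt = 0.0274 − 0.0136 √h. Setting dh/dt = 0:
Q_in = 0.0136 √h_ss ⇒ √h_ss = 0.0274/0.0136 = 2.0147.
h_ss = 2.0147² = 4.0590 m. (Since h₀ = 1.81 m < h_ss, the level will rise toward this value.)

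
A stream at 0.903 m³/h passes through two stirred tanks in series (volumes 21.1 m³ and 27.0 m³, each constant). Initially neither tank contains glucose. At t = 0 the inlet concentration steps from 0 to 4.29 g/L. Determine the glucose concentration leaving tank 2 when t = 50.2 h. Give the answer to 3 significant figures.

Each tank obeys Vᵢ dCᵢ/dt = Q(Cᵢ₋₁ − Cᵢ), so τᵢ = Vᵢ/Q.
τ₁ = 21.1/0.903 = 23.367 h; τ₂ = 27.0/0.903 = 29.900 h.
Solving the cascade with C₁(0)=C₂(0)=0 gives C₂(t) = C_in[1 − (τ₁ e^(−t/τ₁) − τ₂ e^(−t/τ₂))/(τ₁ − τ₂)].
At t = 50.2: e^(−t/τ₁) = 0.11667, e^(−t/τ₂) = 0.18658.
C₂ = 4.29·[1 − (23.367·0.11667 − 29.900·0.18658)/(-6.5338)] = 4.29·0.56343 = 2.4171 g/L.

2.42 g/L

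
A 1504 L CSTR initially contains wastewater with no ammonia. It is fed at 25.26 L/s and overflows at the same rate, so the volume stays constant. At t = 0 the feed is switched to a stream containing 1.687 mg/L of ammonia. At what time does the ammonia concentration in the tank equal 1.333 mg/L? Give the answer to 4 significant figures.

Species balance: V dC/dt = Q(C_in − C) ⇒ τ = V/Q = 59.5408 s.
C(t) = C_in + (C₀ − C_in) e^(−t/τ). Set C = 1.333 and solve for t:
e^(−t/τ) = (C − C_in)/(C₀ − C_in) = (1.333 − 1.687)/(0 − 1.687) = 0.209840
t = −τ ln(…) = 59.5408 × 1.56141 = 92.9676 s.

92.97 s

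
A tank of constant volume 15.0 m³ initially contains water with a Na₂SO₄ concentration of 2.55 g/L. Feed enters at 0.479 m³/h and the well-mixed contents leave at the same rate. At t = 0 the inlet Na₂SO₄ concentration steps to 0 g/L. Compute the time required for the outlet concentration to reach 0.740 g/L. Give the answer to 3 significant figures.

38.7 h

Species balance: V dC/dt = Q(C_in − C) ⇒ τ = V/Q = 31.315 h.
C(t) = C_in + (C₀ − C_in) e^(−t/τ). Set C = 0.740 and solve for t:
e^(−t/τ) = (C − C_in)/(C₀ − C_in) = (0.740 − 0)/(2.55 − 0) = 0.29020
t = −τ ln(…) = 31.315 × 1.2372 = 38.743 h.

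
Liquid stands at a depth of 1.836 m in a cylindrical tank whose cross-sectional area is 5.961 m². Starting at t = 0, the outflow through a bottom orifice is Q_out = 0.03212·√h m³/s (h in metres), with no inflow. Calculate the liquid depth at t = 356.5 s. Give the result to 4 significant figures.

Unsteady balance on liquid volume: A dh/dt = −0.03212 √h.
Separate and integrate: 2(√h − √h₀) = −(0.03212/A) t.
√h = √1.836 − 0.03212·356.5/(2·5.961) = 1.35499 − 0.960475 = 0.394516.
h = 0.394516² = 0.155643 m.

0.1556 m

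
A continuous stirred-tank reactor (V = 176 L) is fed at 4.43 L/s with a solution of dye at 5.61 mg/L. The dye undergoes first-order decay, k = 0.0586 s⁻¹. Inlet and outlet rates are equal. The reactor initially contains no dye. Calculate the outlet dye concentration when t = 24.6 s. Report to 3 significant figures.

V dC/dt = Q(C_in − C) − k V C.
This is linear with rate a = Q/V + k = 0.083770 s⁻¹.
C_ss = Q C_in/(Q + kV) = 1.6856 mg/L; C(t) = C_ss + (C₀ − C_ss) e^(−a t).
C(24.6) = 1.6856 + (-1.6856)·e^(−0.083770·24.6) = 1.6856 + (-1.6856)·0.12736 = 1.4710 mg/L.

1.47 mg/L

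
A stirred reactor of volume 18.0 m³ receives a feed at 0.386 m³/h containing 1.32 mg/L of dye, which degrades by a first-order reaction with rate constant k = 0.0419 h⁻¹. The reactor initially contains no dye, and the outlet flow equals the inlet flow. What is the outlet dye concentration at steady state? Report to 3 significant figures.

0.447 mg/L

V dC/dt = Q(C_in − C) − k V C.
Steady state (dC/dt = 0): C_ss = Q C_in/(Q + kV) = C_in/(1 + kV/Q).
C_ss = 0.386·1.32/(0.386 + 0.0419·18.0) = 0.50952/1.1402 = 0.44687 mg/L.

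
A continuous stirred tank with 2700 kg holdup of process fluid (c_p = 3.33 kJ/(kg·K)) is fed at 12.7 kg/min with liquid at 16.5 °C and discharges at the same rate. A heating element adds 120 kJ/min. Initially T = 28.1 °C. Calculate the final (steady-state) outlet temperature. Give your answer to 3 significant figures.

19.3 °C

Unsteady energy balance on the tank contents: M c_p dT/dt = ṁ c_p (T_in − T) + 120.
At steady state dT/dt = 0 ⇒ T_ss = T_in + Q̇/(ṁ c_p) = 16.5 + 120/(12.7·3.33) = 19.337 °C.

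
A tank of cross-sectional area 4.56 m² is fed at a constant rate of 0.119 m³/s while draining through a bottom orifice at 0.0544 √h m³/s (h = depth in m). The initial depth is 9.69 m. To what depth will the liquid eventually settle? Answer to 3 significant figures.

A dh/dt = Q_in − 0.0544 √h. Steady state requires inflow = outflow:
Q_in = 0.0544 √h_ss ⇒ √h_ss = 0.119/0.0544 = 2.1875.
h_ss = 2.1875² = 4.7852 m. (Since h₀ = 9.69 m > h_ss, the level will fall toward this value.)

4.79 m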